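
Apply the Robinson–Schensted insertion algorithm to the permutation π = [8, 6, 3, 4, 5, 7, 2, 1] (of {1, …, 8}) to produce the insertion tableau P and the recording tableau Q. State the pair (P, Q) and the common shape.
P = [1, 4, 5, 7] / [2] / [3] / [6] / [8];  Q = [1, 4, 5, 6] / [2] / [3] / [7] / [8];  common shape = (4, 1, 1, 1, 1)

Row-insert the values π_1, π_2, … into P one at a time, bumping the leftmost entry strictly greater than the inserted value down to the next row. The recording tableau Q records, in position (i, j), the step at which that cell was added to P.
  Insert 8 (step 1): P = [8];  Q = [1]
  Insert 6 (step 2): P = [6] / [8];  Q = [1] / [2]
  Insert 3 (step 3): P = [3] / [6] / [8];  Q = [1] / [2] / [3]
  Insert 4 (step 4): P = [3, 4] / [6] / [8];  Q = [1, 4] / [2] / [3]
  Insert 5 (step 5): P = [3, 4, 5] / [6] / [8];  Q = [1, 4, 5] / [2] / [3]
  Insert 7 (step 6): P = [3, 4, 5, 7] / [6] / [8];  Q = [1, 4, 5, 6] / [2] / [3]
  Insert 2 (step 7): P = [2, 4, 5, 7] / [3] / [6] / [8];  Q = [1, 4, 5, 6] / [2] / [3] / [7]
  Insert 1 (step 8): P = [1, 4, 5, 7] / [2] / [3] / [6] / [8];  Q = [1, 4, 5, 6] / [2] / [3] / [7] / [8]
Final shape: (4, 1, 1, 1, 1).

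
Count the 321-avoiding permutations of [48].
C_48 = 131327898242169365477991900

These 321-avoiding permutations are counted by the Catalan number C_n = (1/(n + 1)) · C(2n, n). For n = 48: C_48 = (1/49) · C(96, 48) = 6435067013866298908421603100/49 = 131327898242169365477991900.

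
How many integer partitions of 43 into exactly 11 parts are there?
p(43, 11 parts) = 5708

Partitions of n into exactly k parts are in bijection with partitions of n − k into at most k parts (subtract 1 from each part). So p(43, exactly 11) = p(32, parts ≤ 11). Computing via the recurrence p(m, j) = p(m, j−1) + p(m−j, j) gives 5708.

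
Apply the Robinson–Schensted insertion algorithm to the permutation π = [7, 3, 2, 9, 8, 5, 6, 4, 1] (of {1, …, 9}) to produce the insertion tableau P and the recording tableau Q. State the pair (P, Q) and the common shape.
P = [1, 4, 6] / [2, 5] / [3, 8] / [7] / [9];  Q = [1, 4, 7] / [2, 5] / [3, 6] / [8] / [9];  common shape = (3, 2, 2, 1, 1)

Row-insert the values π_1, π_2, … into P one at a time, bumping the leftmost entry strictly greater than the inserted value down to the next row. The recording tableau Q records, in position (i, j), the step at which that cell was added to P.
  Insert 7 (step 1): P = [7];  Q = [1]
  Insert 3 (step 2): P = [3] / [7];  Q = [1] / [2]
  Insert 2 (step 3): P = [2] / [3] / [7];  Q = [1] / [2] / [3]
  Insert 9 (step 4): P = [2, 9] / [3] / [7];  Q = [1, 4] / [2] / [3]
  Insert 8 (step 5): P = [2, 8] / [3, 9] / [7];  Q = [1, 4] / [2, 5] / [3]
  Insert 5 (step 6): P = [2, 5] / [3, 8] / [7, 9];  Q = [1, 4] / [2, 5] / [3, 6]
  Insert 6 (step 7): P = [2, 5, 6] / [3, 8] / [7, 9];  Q = [1, 4, 7] / [2, 5] / [3, 6]
  Insert 4 (step 8): P = [2, 4, 6] / [3, 5] / [7, 8] / [9];  Q = [1, 4, 7] / [2, 5] / [3, 6] / [8]
  Insert 1 (step 9): P = [1, 4, 6] / [2, 5] / [3, 8] / [7] / [9];  Q = [1, 4, 7] / [2, 5] / [3, 6] / [8] / [9]
Final shape: (3, 2, 2, 1, 1).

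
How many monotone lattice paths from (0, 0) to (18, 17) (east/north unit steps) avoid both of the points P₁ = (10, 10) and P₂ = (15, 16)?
Number of paths = 2487931098

Inclusion–exclusion. Total paths: C(35, 18) = 4537567650. Through P₁: C(20, 10)·C(15, 8) = 1188904860. Through P₂: C(31, 15)·C(4, 3) = 1202160780. Since P₁ is strictly southwest of P₂, a monotone path through both must visit P₁ then P₂; paths through both = C(20, 10)·C(11, 5)·C(4, 3) = 341429088. Avoid both = 4537567650 − 1188904860 − 1202160780 + 341429088 = 2487931098.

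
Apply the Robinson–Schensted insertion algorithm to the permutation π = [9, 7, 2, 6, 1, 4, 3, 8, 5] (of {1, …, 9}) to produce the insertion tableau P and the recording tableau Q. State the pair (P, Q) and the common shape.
P = [1, 3, 5] / [2, 4, 8] / [6] / [7] / [9];  Q = [1, 4, 8] / [2, 6, 9] / [3] / [5] / [7];  common shape = (3, 3, 1, 1, 1)

Row-insert the values π_1, π_2, … into P one at a time, bumping the leftmost entry strictly greater than the inserted value down to the next row. The recording tableau Q records, in position (i, j), the step at which that cell was added to P.
  Insert 9 (step 1): P = [9];  Q = [1]
  Insert 7 (step 2): P = [7] / [9];  Q = [1] / [2]
  Insert 2 (step 3): P = [2] / [7] / [9];  Q = [1] / [2] / [3]
  Insert 6 (step 4): P = [2, 6] / [7] / [9];  Q = [1, 4] / [2] / [3]
  Insert 1 (step 5): P = [1, 6] / [2] / [7] / [9];  Q = [1, 4] / [2] / [3] / [5]
  Insert 4 (step 6): P = [1, 4] / [2, 6] / [7] / [9];  Q = [1, 4] / [2, 6] / [3] / [5]
  Insert 3 (step 7): P = [1, 3] / [2, 4] / [6] / [7] / [9];  Q = [1, 4] / [2, 6] / [3] / [5] / [7]
  Insert 8 (step 8): P = [1, 3, 8] / [2, 4] / [6] / [7] / [9];  Q = [1, 4, 8] / [2, 6] / [3] / [5] / [7]
  Insert 5 (step 9): P = [1, 3, 5] / [2, 4, 8] / [6] / [7] / [9];  Q = [1, 4, 8] / [2, 6, 9] / [3] / [5] / [7]
Final shape: (3, 3, 1, 1, 1).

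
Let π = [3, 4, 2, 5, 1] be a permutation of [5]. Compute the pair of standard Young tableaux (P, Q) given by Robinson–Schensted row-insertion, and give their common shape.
P = [1, 4, 5] / [2] / [3];  Q = [1, 2, 4] / [3] / [5];  common shape = (3, 1, 1)

Row-insert the values π_1, π_2, … into P one at a time, bumping the leftmost entry strictly greater than the inserted value down to the next row. The recording tableau Q records, in position (i, j), the step at which that cell was added to P.
  Insert 3 (step 1): P = [3];  Q = [1]
  Insert 4 (step 2): P = [3, 4];  Q = [1, 2]
  Insert 2 (step 3): P = [2, 4] / [3];  Q = [1, 2] / [3]
  Insert 5 (step 4): P = [2, 4, 5] / [3];  Q = [1, 2, 4] / [3]
  Insert 1 (step 5): P = [1, 4, 5] / [2] / [3];  Q = [1, 2, 4] / [3] / [5]
Final shape: (3, 1, 1).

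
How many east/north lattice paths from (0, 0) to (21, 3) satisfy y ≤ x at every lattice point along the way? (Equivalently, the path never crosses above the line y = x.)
Number of paths = 1748

By the reflection principle (André's argument), the number of monotone paths to (21, 3) with n ≤ m that never go above y = x is C(24, 21) − C(24, 22) = 2024 − 276 = 1748.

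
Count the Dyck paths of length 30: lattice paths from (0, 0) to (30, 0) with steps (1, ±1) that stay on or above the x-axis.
C_15 = 9694845

These Dyck paths are counted by the Catalan number C_n = (1/(n + 1)) · C(2n, n). For n = 15: C_15 = (1/16) · C(30, 15) = 155117520/16 = 9694845.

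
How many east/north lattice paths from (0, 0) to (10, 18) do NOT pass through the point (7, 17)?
Number of paths = 11738694

Total paths from (0, 0) to (10, 18): C(28, 10) = 13123110. Paths through (7, 17): (paths (0, 0) → (7, 17)) × (paths (7, 17) → (10, 18)) = C(24, 7) · C(4, 3) = 346104 · 4 = 1384416. Avoidance count = 13123110 − 1384416 = 11738694.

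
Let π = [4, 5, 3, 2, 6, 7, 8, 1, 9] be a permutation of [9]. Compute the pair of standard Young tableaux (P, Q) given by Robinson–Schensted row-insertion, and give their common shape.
P = [1, 5, 6, 7, 8, 9] / [2] / [3] / [4];  Q = [1, 2, 5, 6, 7, 9] / [3] / [4] / [8];  common shape = (6, 1, 1, 1)

Row-insert the values π_1, π_2, … into P one at a time, bumping the leftmost entry strictly greater than the inserted value down to the next row. The recording tableau Q records, in position (i, j), the step at which that cell was added to P.
  Insert 4 (step 1): P = [4];  Q = [1]
  Insert 5 (step 2): P = [4, 5];  Q = [1, 2]
  Insert 3 (step 3): P = [3, 5] / [4];  Q = [1, 2] / [3]
  Insert 2 (step 4): P = [2, 5] / [3] / [4];  Q = [1, 2] / [3] / [4]
  Insert 6 (step 5): P = [2, 5, 6] / [3] / [4];  Q = [1, 2, 5] / [3] / [4]
  Insert 7 (step 6): P = [2, 5, 6, 7] / [3] / [4];  Q = [1, 2, 5, 6] / [3] / [4]
  Insert 8 (step 7): P = [2, 5, 6, 7, 8] / [3] / [4];  Q = [1, 2, 5, 6, 7] / [3] / [4]
  Insert 1 (step 8): P = [1, 5, 6, 7, 8] / [2] / [3] / [4];  Q = [1, 2, 5, 6, 7] / [3] / [4] / [8]
  Insert 9 (step 9): P = [1, 5, 6, 7, 8, 9] / [2] / [3] / [4];  Q = [1, 2, 5, 6, 7, 9] / [3] / [4] / [8]
Final shape: (6, 1, 1, 1).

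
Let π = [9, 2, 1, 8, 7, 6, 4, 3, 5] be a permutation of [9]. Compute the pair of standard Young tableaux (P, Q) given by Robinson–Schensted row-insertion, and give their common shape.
P = [1, 3, 5] / [2, 4] / [6] / [7] / [8] / [9];  Q = [1, 4, 9] / [2, 5] / [3] / [6] / [7] / [8];  common shape = (3, 2, 1, 1, 1, 1)

Row-insert the values π_1, π_2, … into P one at a time, bumping the leftmost entry strictly greater than the inserted value down to the next row. The recording tableau Q records, in position (i, j), the step at which that cell was added to P.
  Insert 9 (step 1): P = [9];  Q = [1]
  Insert 2 (step 2): P = [2] / [9];  Q = [1] / [2]
  Insert 1 (step 3): P = [1] / [2] / [9];  Q = [1] / [2] / [3]
  Insert 8 (step 4): P = [1, 8] / [2] / [9];  Q = [1, 4] / [2] / [3]
  Insert 7 (step 5): P = [1, 7] / [2, 8] / [9];  Q = [1, 4] / [2, 5] / [3]
  Insert 6 (step 6): P = [1, 6] / [2, 7] / [8] / [9];  Q = [1, 4] / [2, 5] / [3] / [6]
  Insert 4 (step 7): P = [1, 4] / [2, 6] / [7] / [8] / [9];  Q = [1, 4] / [2, 5] / [3] / [6] / [7]
  Insert 3 (step 8): P = [1, 3] / [2, 4] / [6] / [7] / [8] / [9];  Q = [1, 4] / [2, 5] / [3] / [6] / [7] / [8]
  Insert 5 (step 9): P = [1, 3, 5] / [2, 4] / [6] / [7] / [8] / [9];  Q = [1, 4, 9] / [2, 5] / [3] / [6] / [7] / [8]
Final shape: (3, 2, 1, 1, 1, 1).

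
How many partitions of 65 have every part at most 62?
p(65, parts ≤ 62) = 2012554

Use the recurrence p(n, m) = p(n, m−1) + p(n−m, m): either the largest part is < m (count p(n, m−1)) or the largest part is exactly m (remove one copy of m, count p(n−m, m)). With p(0, ·) = 1 this gives p(65, parts ≤ 62) = 2012554. (By conjugating Young diagrams, this also counts partitions of 65 into at most 62 parts.)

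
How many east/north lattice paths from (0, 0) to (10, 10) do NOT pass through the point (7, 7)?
Number of paths = 116116

Total paths from (0, 0) to (10, 10): C(20, 10) = 184756. Paths through (7, 7): (paths (0, 0) → (7, 7)) × (paths (7, 7) → (10, 10)) = C(14, 7) · C(6, 3) = 3432 · 20 = 68640. Avoidance count = 184756 − 68640 = 116116.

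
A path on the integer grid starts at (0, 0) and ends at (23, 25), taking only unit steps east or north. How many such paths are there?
Number of paths = 30957699535776

A monotone lattice path from (0, 0) to (23, 25) consists of 23 east steps and 25 north steps in some order, so it is determined by which 23 of the 48 steps are east. The count is C(48, 23) = 30957699535776.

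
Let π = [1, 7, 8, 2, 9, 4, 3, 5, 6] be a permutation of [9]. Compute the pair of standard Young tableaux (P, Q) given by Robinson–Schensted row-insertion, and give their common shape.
P = [1, 2, 3, 5, 6] / [4, 8, 9] / [7];  Q = [1, 2, 3, 5, 9] / [4, 6, 8] / [7];  common shape = (5, 3, 1)

Row-insert the values π_1, π_2, … into P one at a time, bumping the leftmost entry strictly greater than the inserted value down to the next row. The recording tableau Q records, in position (i, j), the step at which that cell was added to P.
  Insert 1 (step 1): P = [1];  Q = [1]
  Insert 7 (step 2): P = [1, 7];  Q = [1, 2]
  Insert 8 (step 3): P = [1, 7, 8];  Q = [1, 2, 3]
  Insert 2 (step 4): P = [1, 2, 8] / [7];  Q = [1, 2, 3] / [4]
  Insert 9 (step 5): P = [1, 2, 8, 9] / [7];  Q = [1, 2, 3, 5] / [4]
  Insert 4 (step 6): P = [1, 2, 4, 9] / [7, 8];  Q = [1, 2, 3, 5] / [4, 6]
  Insert 3 (step 7): P = [1, 2, 3, 9] / [4, 8] / [7];  Q = [1, 2, 3, 5] / [4, 6] / [7]
  Insert 5 (step 8): P = [1, 2, 3, 5] / [4, 8, 9] / [7];  Q = [1, 2, 3, 5] / [4, 6, 8] / [7]
  Insert 6 (step 9): P = [1, 2, 3, 5, 6] / [4, 8, 9] / [7];  Q = [1, 2, 3, 5, 9] / [4, 6, 8] / [7]
Final shape: (5, 3, 1).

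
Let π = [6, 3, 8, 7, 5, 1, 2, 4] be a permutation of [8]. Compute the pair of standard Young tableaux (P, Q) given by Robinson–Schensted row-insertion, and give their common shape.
P = [1, 2, 4] / [3, 5] / [6, 7] / [8];  Q = [1, 3, 8] / [2, 4] / [5, 7] / [6];  common shape = (3, 2, 2, 1)

Row-insert the values π_1, π_2, … into P one at a time, bumping the leftmost entry strictly greater than the inserted value down to the next row. The recording tableau Q records, in position (i, j), the step at which that cell was added to P.
  Insert 6 (step 1): P = [6];  Q = [1]
  Insert 3 (step 2): P = [3] / [6];  Q = [1] / [2]
  Insert 8 (step 3): P = [3, 8] / [6];  Q = [1, 3] / [2]
  Insert 7 (step 4): P = [3, 7] / [6, 8];  Q = [1, 3] / [2, 4]
  Insert 5 (step 5): P = [3, 5] / [6, 7] / [8];  Q = [1, 3] / [2, 4] / [5]
  Insert 1 (step 6): P = [1, 5] / [3, 7] / [6] / [8];  Q = [1, 3] / [2, 4] / [5] / [6]
  Insert 2 (step 7): P = [1, 2] / [3, 5] / [6, 7] / [8];  Q = [1, 3] / [2, 4] / [5, 7] / [6]
  Insert 4 (step 8): P = [1, 2, 4] / [3, 5] / [6, 7] / [8];  Q = [1, 3, 8] / [2, 4] / [5, 7] / [6]
Final shape: (3, 2, 2, 1).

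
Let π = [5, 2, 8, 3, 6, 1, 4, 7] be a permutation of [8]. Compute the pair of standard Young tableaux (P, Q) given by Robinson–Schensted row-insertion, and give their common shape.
P = [1, 3, 4, 7] / [2, 6] / [5, 8];  Q = [1, 3, 5, 8] / [2, 4] / [6, 7];  common shape = (4, 2, 2)

Row-insert the values π_1, π_2, … into P one at a time, bumping the leftmost entry strictly greater than the inserted value down to the next row. The recording tableau Q records, in position (i, j), the step at which that cell was added to P.
  Insert 5 (step 1): P = [5];  Q = [1]
  Insert 2 (step 2): P = [2] / [5];  Q = [1] / [2]
  Insert 8 (step 3): P = [2, 8] / [5];  Q = [1, 3] / [2]
  Insert 3 (step 4): P = [2, 3] / [5, 8];  Q = [1, 3] / [2, 4]
  Insert 6 (step 5): P = [2, 3, 6] / [5, 8];  Q = [1, 3, 5] / [2, 4]
  Insert 1 (step 6): P = [1, 3, 6] / [2, 8] / [5];  Q = [1, 3, 5] / [2, 4] / [6]
  Insert 4 (step 7): P = [1, 3, 4] / [2, 6] / [5, 8];  Q = [1, 3, 5] / [2, 4] / [6, 7]
  Insert 7 (step 8): P = [1, 3, 4, 7] / [2, 6] / [5, 8];  Q = [1, 3, 5, 8] / [2, 4] / [6, 7]
Final shape: (4, 2, 2).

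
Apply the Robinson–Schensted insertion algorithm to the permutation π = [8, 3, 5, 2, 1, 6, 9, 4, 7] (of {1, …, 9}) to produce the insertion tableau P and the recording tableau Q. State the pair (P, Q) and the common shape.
P = [1, 4, 6, 7] / [2, 5, 9] / [3] / [8];  Q = [1, 3, 6, 7] / [2, 8, 9] / [4] / [5];  common shape = (4, 3, 1, 1)

Row-insert the values π_1, π_2, … into P one at a time, bumping the leftmost entry strictly greater than the inserted value down to the next row. The recording tableau Q records, in position (i, j), the step at which that cell was added to P.
  Insert 8 (step 1): P = [8];  Q = [1]
  Insert 3 (step 2): P = [3] / [8];  Q = [1] / [2]
  Insert 5 (step 3): P = [3, 5] / [8];  Q = [1, 3] / [2]
  Insert 2 (step 4): P = [2, 5] / [3] / [8];  Q = [1, 3] / [2] / [4]
  Insert 1 (step 5): P = [1, 5] / [2] / [3] / [8];  Q = [1, 3] / [2] / [4] / [5]
  Insert 6 (step 6): P = [1, 5, 6] / [2] / [3] / [8];  Q = [1, 3, 6] / [2] / [4] / [5]
  Insert 9 (step 7): P = [1, 5, 6, 9] / [2] / [3] / [8];  Q = [1, 3, 6, 7] / [2] / [4] / [5]
  Insert 4 (step 8): P = [1, 4, 6, 9] / [2, 5] / [3] / [8];  Q = [1, 3, 6, 7] / [2, 8] / [4] / [5]
  Insert 7 (step 9): P = [1, 4, 6, 7] / [2, 5, 9] / [3] / [8];  Q = [1, 3, 6, 7] / [2, 8, 9] / [4] / [5]
Final shape: (4, 3, 1, 1).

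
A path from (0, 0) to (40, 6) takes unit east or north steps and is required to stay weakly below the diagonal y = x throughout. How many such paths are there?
Number of paths = 7996065

By the reflection principle (André's argument), the number of monotone paths to (40, 6) with n ≤ m that never go above y = x is C(46, 40) − C(46, 41) = 9366819 − 1370754 = 7996065.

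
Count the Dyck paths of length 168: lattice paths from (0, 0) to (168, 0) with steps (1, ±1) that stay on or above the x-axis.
C_84 = 270557451039395118028642463289168566420671280440

These Dyck paths are counted by the Catalan number C_n = (1/(n + 1)) · C(2n, n). For n = 84: C_84 = (1/85) · C(168, 84) = 22997383338348585032434609379579328145757058837400/85 = 270557451039395118028642463289168566420671280440.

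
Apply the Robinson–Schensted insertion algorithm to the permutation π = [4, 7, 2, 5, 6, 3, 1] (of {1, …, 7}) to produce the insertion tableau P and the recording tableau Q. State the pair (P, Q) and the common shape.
P = [1, 3, 6] / [2, 5] / [4] / [7];  Q = [1, 2, 5] / [3, 4] / [6] / [7];  common shape = (3, 2, 1, 1)

Row-insert the values π_1, π_2, … into P one at a time, bumping the leftmost entry strictly greater than the inserted value down to the next row. The recording tableau Q records, in position (i, j), the step at which that cell was added to P.
  Insert 4 (step 1): P = [4];  Q = [1]
  Insert 7 (step 2): P = [4, 7];  Q = [1, 2]
  Insert 2 (step 3): P = [2, 7] / [4];  Q = [1, 2] / [3]
  Insert 5 (step 4): P = [2, 5] / [4, 7];  Q = [1, 2] / [3, 4]
  Insert 6 (step 5): P = [2, 5, 6] / [4, 7];  Q = [1, 2, 5] / [3, 4]
  Insert 3 (step 6): P = [2, 3, 6] / [4, 5] / [7];  Q = [1, 2, 5] / [3, 4] / [6]
  Insert 1 (step 7): P = [1, 3, 6] / [2, 5] / [4] / [7];  Q = [1, 2, 5] / [3, 4] / [6] / [7]
Final shape: (3, 2, 1, 1).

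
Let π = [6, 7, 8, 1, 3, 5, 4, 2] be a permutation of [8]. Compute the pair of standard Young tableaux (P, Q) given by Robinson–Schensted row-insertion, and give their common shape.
P = [1, 2, 4] / [3, 7, 8] / [5] / [6];  Q = [1, 2, 3] / [4, 5, 6] / [7] / [8];  common shape = (3, 3, 1, 1)

Row-insert the values π_1, π_2, … into P one at a time, bumping the leftmost entry strictly greater than the inserted value down to the next row. The recording tableau Q records, in position (i, j), the step at which that cell was added to P.
  Insert 6 (step 1): P = [6];  Q = [1]
  Insert 7 (step 2): P = [6, 7];  Q = [1, 2]
  Insert 8 (step 3): P = [6, 7, 8];  Q = [1, 2, 3]
  Insert 1 (step 4): P = [1, 7, 8] / [6];  Q = [1, 2, 3] / [4]
  Insert 3 (step 5): P = [1, 3, 8] / [6, 7];  Q = [1, 2, 3] / [4, 5]
  Insert 5 (step 6): P = [1, 3, 5] / [6, 7, 8];  Q = [1, 2, 3] / [4, 5, 6]
  Insert 4 (step 7): P = [1, 3, 4] / [5, 7, 8] / [6];  Q = [1, 2, 3] / [4, 5, 6] / [7]
  Insert 2 (step 8): P = [1, 2, 4] / [3, 7, 8] / [5] / [6];  Q = [1, 2, 3] / [4, 5, 6] / [7] / [8]
Final shape: (3, 3, 1, 1).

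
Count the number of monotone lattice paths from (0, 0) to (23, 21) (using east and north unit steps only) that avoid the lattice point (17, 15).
Number of paths = 1489888606800

Total paths from (0, 0) to (23, 21): C(44, 23) = 2012616400080. Paths through (17, 15): (paths (0, 0) → (17, 15)) × (paths (17, 15) → (23, 21)) = C(32, 17) · C(12, 6) = 565722720 · 924 = 522727793280. Avoidance count = 2012616400080 − 522727793280 = 1489888606800.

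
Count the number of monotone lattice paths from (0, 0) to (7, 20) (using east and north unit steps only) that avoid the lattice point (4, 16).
Number of paths = 718455

Total paths from (0, 0) to (7, 20): C(27, 7) = 888030. Paths through (4, 16): (paths (0, 0) → (4, 16)) × (paths (4, 16) → (7, 20)) = C(20, 4) · C(7, 3) = 4845 · 35 = 169575. Avoidance count = 888030 − 169575 = 718455.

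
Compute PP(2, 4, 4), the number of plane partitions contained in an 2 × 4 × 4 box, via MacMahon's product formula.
PP(2, 4, 4) = 1764

Evaluate the triple product over i = 1..2, j = 1..4, k = 1..4. The factors are (2/1) · (3/2) · (4/3) · (5/4) · (3/2) · (4/3) · (5/4) · (6/5) · … (32 factors total). The numerators and denominators telescope so the product is an integer; carrying out the multiplication exactly gives PP(2, 4, 4) = 1764.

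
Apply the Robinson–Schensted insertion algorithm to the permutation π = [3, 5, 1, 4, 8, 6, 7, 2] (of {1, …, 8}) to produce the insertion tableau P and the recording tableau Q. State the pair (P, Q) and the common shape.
P = [1, 2, 6, 7] / [3, 4, 8] / [5];  Q = [1, 2, 5, 7] / [3, 4, 6] / [8];  common shape = (4, 3, 1)

Row-insert the values π_1, π_2, … into P one at a time, bumping the leftmost entry strictly greater than the inserted value down to the next row. The recording tableau Q records, in position (i, j), the step at which that cell was added to P.
  Insert 3 (step 1): P = [3];  Q = [1]
  Insert 5 (step 2): P = [3, 5];  Q = [1, 2]
  Insert 1 (step 3): P = [1, 5] / [3];  Q = [1, 2] / [3]
  Insert 4 (step 4): P = [1, 4] / [3, 5];  Q = [1, 2] / [3, 4]
  Insert 8 (step 5): P = [1, 4, 8] / [3, 5];  Q = [1, 2, 5] / [3, 4]
  Insert 6 (step 6): P = [1, 4, 6] / [3, 5, 8];  Q = [1, 2, 5] / [3, 4, 6]
  Insert 7 (step 7): P = [1, 4, 6, 7] / [3, 5, 8];  Q = [1, 2, 5, 7] / [3, 4, 6]
  Insert 2 (step 8): P = [1, 2, 6, 7] / [3, 4, 8] / [5];  Q = [1, 2, 5, 7] / [3, 4, 6] / [8]
Final shape: (4, 3, 1).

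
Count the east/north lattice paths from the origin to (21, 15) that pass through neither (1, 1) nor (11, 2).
Number of paths = 2719883584

Inclusion–exclusion. Total paths: C(36, 21) = 5567902560. Through P₁: C(2, 1)·C(34, 20) = 2783951280. Through P₂: C(13, 11)·C(23, 10) = 89237148. Since P₁ is strictly southwest of P₂, a monotone path through both must visit P₁ then P₂; paths through both = C(2, 1)·C(11, 10)·C(23, 10) = 25169452. Avoid both = 5567902560 − 2783951280 − 89237148 + 25169452 = 2719883584.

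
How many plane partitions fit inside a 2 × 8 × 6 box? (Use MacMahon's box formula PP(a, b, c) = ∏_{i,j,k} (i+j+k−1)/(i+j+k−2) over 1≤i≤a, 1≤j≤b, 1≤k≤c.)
PP(2, 8, 6) = 2147145

Evaluate the triple product over i = 1..2, j = 1..8, k = 1..6. The factors are (2/1) · (3/2) · (4/3) · (5/4) · (6/5) · (7/6) · (3/2) · (4/3) · … (96 factors total). The numerators and denominators telescope so the product is an integer; carrying out the multiplication exactly gives PP(2, 8, 6) = 2147145.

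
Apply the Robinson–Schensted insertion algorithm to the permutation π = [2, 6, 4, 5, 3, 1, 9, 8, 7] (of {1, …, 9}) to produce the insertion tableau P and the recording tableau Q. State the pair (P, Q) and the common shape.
P = [1, 3, 5, 7] / [2, 8] / [4, 9] / [6];  Q = [1, 2, 4, 7] / [3, 8] / [5, 9] / [6];  common shape = (4, 2, 2, 1)

Row-insert the values π_1, π_2, … into P one at a time, bumping the leftmost entry strictly greater than the inserted value down to the next row. The recording tableau Q records, in position (i, j), the step at which that cell was added to P.
  Insert 2 (step 1): P = [2];  Q = [1]
  Insert 6 (step 2): P = [2, 6];  Q = [1, 2]
  Insert 4 (step 3): P = [2, 4] / [6];  Q = [1, 2] / [3]
  Insert 5 (step 4): P = [2, 4, 5] / [6];  Q = [1, 2, 4] / [3]
  Insert 3 (step 5): P = [2, 3, 5] / [4] / [6];  Q = [1, 2, 4] / [3] / [5]
  Insert 1 (step 6): P = [1, 3, 5] / [2] / [4] / [6];  Q = [1, 2, 4] / [3] / [5] / [6]
  Insert 9 (step 7): P = [1, 3, 5, 9] / [2] / [4] / [6];  Q = [1, 2, 4, 7] / [3] / [5] / [6]
  Insert 8 (step 8): P = [1, 3, 5, 8] / [2, 9] / [4] / [6];  Q = [1, 2, 4, 7] / [3, 8] / [5] / [6]
  Insert 7 (step 9): P = [1, 3, 5, 7] / [2, 8] / [4, 9] / [6];  Q = [1, 2, 4, 7] / [3, 8] / [5, 9] / [6]
Final shape: (4, 2, 2, 1).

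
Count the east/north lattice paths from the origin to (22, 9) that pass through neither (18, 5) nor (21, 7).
Number of paths = 15261995

Inclusion–exclusion. Total paths: C(31, 22) = 20160075. Through P₁: C(23, 18)·C(8, 4) = 2355430. Through P₂: C(28, 21)·C(3, 1) = 3552120. Since P₁ is strictly southwest of P₂, a monotone path through both must visit P₁ then P₂; paths through both = C(23, 18)·C(5, 3)·C(3, 1) = 1009470. Avoid both = 20160075 − 2355430 − 3552120 + 1009470 = 15261995.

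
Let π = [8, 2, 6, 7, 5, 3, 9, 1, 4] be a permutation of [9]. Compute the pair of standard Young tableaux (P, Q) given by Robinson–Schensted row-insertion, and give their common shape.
P = [1, 3, 4, 9] / [2, 7] / [5] / [6] / [8];  Q = [1, 3, 4, 7] / [2, 9] / [5] / [6] / [8];  common shape = (4, 2, 1, 1, 1)

Row-insert the values π_1, π_2, … into P one at a time, bumping the leftmost entry strictly greater than the inserted value down to the next row. The recording tableau Q records, in position (i, j), the step at which that cell was added to P.
  Insert 8 (step 1): P = [8];  Q = [1]
  Insert 2 (step 2): P = [2] / [8];  Q = [1] / [2]
  Insert 6 (step 3): P = [2, 6] / [8];  Q = [1, 3] / [2]
  Insert 7 (step 4): P = [2, 6, 7] / [8];  Q = [1, 3, 4] / [2]
  Insert 5 (step 5): P = [2, 5, 7] / [6] / [8];  Q = [1, 3, 4] / [2] / [5]
  Insert 3 (step 6): P = [2, 3, 7] / [5] / [6] / [8];  Q = [1, 3, 4] / [2] / [5] / [6]
  Insert 9 (step 7): P = [2, 3, 7, 9] / [5] / [6] / [8];  Q = [1, 3, 4, 7] / [2] / [5] / [6]
  Insert 1 (step 8): P = [1, 3, 7, 9] / [2] / [5] / [6] / [8];  Q = [1, 3, 4, 7] / [2] / [5] / [6] / [8]
  Insert 4 (step 9): P = [1, 3, 4, 9] / [2, 7] / [5] / [6] / [8];  Q = [1, 3, 4, 7] / [2, 9] / [5] / [6] / [8]
Final shape: (4, 2, 1, 1, 1).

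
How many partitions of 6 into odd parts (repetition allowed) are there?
p_odd(6) = 4

Partitions of 6 using only odd parts 1, 3, 5, …: 5+1, 3+3, 3+1+1+1, 1+1+1+1+1+1. There are 4. (Euler: this equals q(6), the number of distinct-part partitions.)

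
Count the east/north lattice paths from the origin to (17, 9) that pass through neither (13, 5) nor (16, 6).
Number of paths = 2363426

Inclusion–exclusion. Total paths: C(26, 17) = 3124550. Through P₁: C(18, 13)·C(8, 4) = 599760. Through P₂: C(22, 16)·C(4, 1) = 298452. Since P₁ is strictly southwest of P₂, a monotone path through both must visit P₁ then P₂; paths through both = C(18, 13)·C(4, 3)·C(4, 1) = 137088. Avoid both = 3124550 − 599760 − 298452 + 137088 = 2363426.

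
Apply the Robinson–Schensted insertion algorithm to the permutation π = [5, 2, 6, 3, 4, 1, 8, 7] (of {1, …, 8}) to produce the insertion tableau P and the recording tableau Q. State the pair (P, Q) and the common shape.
P = [1, 3, 4, 7] / [2, 6, 8] / [5];  Q = [1, 3, 5, 7] / [2, 4, 8] / [6];  common shape = (4, 3, 1)

Row-insert the values π_1, π_2, … into P one at a time, bumping the leftmost entry strictly greater than the inserted value down to the next row. The recording tableau Q records, in position (i, j), the step at which that cell was added to P.
  Insert 5 (step 1): P = [5];  Q = [1]
  Insert 2 (step 2): P = [2] / [5];  Q = [1] / [2]
  Insert 6 (step 3): P = [2, 6] / [5];  Q = [1, 3] / [2]
  Insert 3 (step 4): P = [2, 3] / [5, 6];  Q = [1, 3] / [2, 4]
  Insert 4 (step 5): P = [2, 3, 4] / [5, 6];  Q = [1, 3, 5] / [2, 4]
  Insert 1 (step 6): P = [1, 3, 4] / [2, 6] / [5];  Q = [1, 3, 5] / [2, 4] / [6]
  Insert 8 (step 7): P = [1, 3, 4, 8] / [2, 6] / [5];  Q = [1, 3, 5, 7] / [2, 4] / [6]
  Insert 7 (step 8): P = [1, 3, 4, 7] / [2, 6, 8] / [5];  Q = [1, 3, 5, 7] / [2, 4, 8] / [6]
Final shape: (4, 3, 1).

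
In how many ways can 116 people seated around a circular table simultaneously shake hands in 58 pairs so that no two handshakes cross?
C_58 = 104088460289122304033498318812080

These noncrossing handshakes are counted by the Catalan number C_n = (1/(n + 1)) · C(2n, n). For n = 58: C_58 = (1/59) · C(116, 58) = 6141219157058215937976400809912720/59 = 104088460289122304033498318812080.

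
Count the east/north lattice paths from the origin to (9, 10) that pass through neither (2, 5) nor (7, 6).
Number of paths = 51896

Inclusion–exclusion. Total paths: C(19, 9) = 92378. Through P₁: C(7, 2)·C(12, 7) = 16632. Through P₂: C(13, 7)·C(6, 2) = 25740. Since P₁ is strictly southwest of P₂, a monotone path through both must visit P₁ then P₂; paths through both = C(7, 2)·C(6, 5)·C(6, 2) = 1890. Avoid both = 92378 − 16632 − 25740 + 1890 = 51896.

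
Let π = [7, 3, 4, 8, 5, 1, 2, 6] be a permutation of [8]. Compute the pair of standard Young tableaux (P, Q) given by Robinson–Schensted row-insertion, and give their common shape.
P = [1, 2, 5, 6] / [3, 4] / [7, 8];  Q = [1, 3, 4, 8] / [2, 5] / [6, 7];  common shape = (4, 2, 2)

Row-insert the values π_1, π_2, … into P one at a time, bumping the leftmost entry strictly greater than the inserted value down to the next row. The recording tableau Q records, in position (i, j), the step at which that cell was added to P.
  Insert 7 (step 1): P = [7];  Q = [1]
  Insert 3 (step 2): P = [3] / [7];  Q = [1] / [2]
  Insert 4 (step 3): P = [3, 4] / [7];  Q = [1, 3] / [2]
  Insert 8 (step 4): P = [3, 4, 8] / [7];  Q = [1, 3, 4] / [2]
  Insert 5 (step 5): P = [3, 4, 5] / [7, 8];  Q = [1, 3, 4] / [2, 5]
  Insert 1 (step 6): P = [1, 4, 5] / [3, 8] / [7];  Q = [1, 3, 4] / [2, 5] / [6]
  Insert 2 (step 7): P = [1, 2, 5] / [3, 4] / [7, 8];  Q = [1, 3, 4] / [2, 5] / [6, 7]
  Insert 6 (step 8): P = [1, 2, 5, 6] / [3, 4] / [7, 8];  Q = [1, 3, 4, 8] / [2, 5] / [6, 7]
Final shape: (4, 2, 2).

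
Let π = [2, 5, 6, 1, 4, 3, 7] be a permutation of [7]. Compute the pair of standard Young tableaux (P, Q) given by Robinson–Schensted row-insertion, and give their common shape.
P = [1, 3, 6, 7] / [2, 4] / [5];  Q = [1, 2, 3, 7] / [4, 5] / [6];  common shape = (4, 2, 1)

Row-insert the values π_1, π_2, … into P one at a time, bumping the leftmost entry strictly greater than the inserted value down to the next row. The recording tableau Q records, in position (i, j), the step at which that cell was added to P.
  Insert 2 (step 1): P = [2];  Q = [1]
  Insert 5 (step 2): P = [2, 5];  Q = [1, 2]
  Insert 6 (step 3): P = [2, 5, 6];  Q = [1, 2, 3]
  Insert 1 (step 4): P = [1, 5, 6] / [2];  Q = [1, 2, 3] / [4]
  Insert 4 (step 5): P = [1, 4, 6] / [2, 5];  Q = [1, 2, 3] / [4, 5]
  Insert 3 (step 6): P = [1, 3, 6] / [2, 4] / [5];  Q = [1, 2, 3] / [4, 5] / [6]
  Insert 7 (step 7): P = [1, 3, 6, 7] / [2, 4] / [5];  Q = [1, 2, 3, 7] / [4, 5] / [6]
Final shape: (4, 2, 1).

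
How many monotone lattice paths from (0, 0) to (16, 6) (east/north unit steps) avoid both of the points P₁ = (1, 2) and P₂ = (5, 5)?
Number of paths = 61221

Inclusion–exclusion. Total paths: C(22, 16) = 74613. Through P₁: C(3, 1)·C(19, 15) = 11628. Through P₂: C(10, 5)·C(12, 11) = 3024. Since P₁ is strictly southwest of P₂, a monotone path through both must visit P₁ then P₂; paths through both = C(3, 1)·C(7, 4)·C(12, 11) = 1260. Avoid both = 74613 − 11628 − 3024 + 1260 = 61221.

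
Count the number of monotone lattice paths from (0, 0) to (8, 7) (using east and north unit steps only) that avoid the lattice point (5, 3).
Number of paths = 4475

Total paths from (0, 0) to (8, 7): C(15, 8) = 6435. Paths through (5, 3): (paths (0, 0) → (5, 3)) × (paths (5, 3) → (8, 7)) = C(8, 5) · C(7, 3) = 56 · 35 = 1960. Avoidance count = 6435 − 1960 = 4475.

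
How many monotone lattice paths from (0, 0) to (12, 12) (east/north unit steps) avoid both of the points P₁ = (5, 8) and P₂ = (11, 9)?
Number of paths = 1643642

Inclusion–exclusion. Total paths: C(24, 12) = 2704156. Through P₁: C(13, 5)·C(11, 7) = 424710. Through P₂: C(20, 11)·C(4, 1) = 671840. Since P₁ is strictly southwest of P₂, a monotone path through both must visit P₁ then P₂; paths through both = C(13, 5)·C(7, 6)·C(4, 1) = 36036. Avoid both = 2704156 − 424710 − 671840 + 36036 = 1643642.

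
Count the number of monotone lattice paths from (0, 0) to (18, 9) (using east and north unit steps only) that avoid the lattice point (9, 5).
Number of paths = 3255395

Total paths from (0, 0) to (18, 9): C(27, 18) = 4686825. Paths through (9, 5): (paths (0, 0) → (9, 5)) × (paths (9, 5) → (18, 9)) = C(14, 9) · C(13, 9) = 2002 · 715 = 1431430. Avoidance count = 4686825 − 1431430 = 3255395.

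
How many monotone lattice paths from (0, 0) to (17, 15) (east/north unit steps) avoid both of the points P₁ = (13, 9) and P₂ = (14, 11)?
Number of paths = 357484620

Inclusion–exclusion. Total paths: C(32, 17) = 565722720. Through P₁: C(22, 13)·C(10, 4) = 104458200. Through P₂: C(25, 14)·C(7, 3) = 156009000. Since P₁ is strictly southwest of P₂, a monotone path through both must visit P₁ then P₂; paths through both = C(22, 13)·C(3, 1)·C(7, 3) = 52229100. Avoid both = 565722720 − 104458200 − 156009000 + 52229100 = 357484620.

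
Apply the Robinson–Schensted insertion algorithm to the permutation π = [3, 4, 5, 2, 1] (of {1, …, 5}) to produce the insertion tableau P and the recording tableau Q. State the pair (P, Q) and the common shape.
P = [1, 4, 5] / [2] / [3];  Q = [1, 2, 3] / [4] / [5];  common shape = (3, 1, 1)

Row-insert the values π_1, π_2, … into P one at a time, bumping the leftmost entry strictly greater than the inserted value down to the next row. The recording tableau Q records, in position (i, j), the step at which that cell was added to P.
  Insert 3 (step 1): P = [3];  Q = [1]
  Insert 4 (step 2): P = [3, 4];  Q = [1, 2]
  Insert 5 (step 3): P = [3, 4, 5];  Q = [1, 2, 3]
  Insert 2 (step 4): P = [2, 4, 5] / [3];  Q = [1, 2, 3] / [4]
  Insert 1 (step 5): P = [1, 4, 5] / [2] / [3];  Q = [1, 2, 3] / [4] / [5]
Final shape: (3, 1, 1).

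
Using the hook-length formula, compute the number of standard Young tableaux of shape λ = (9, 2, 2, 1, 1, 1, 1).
# SYT of shape (9, 2, 2, 1, 1, 1, 1) = 233376

Hook-length formula: f^λ = n! / Π hook(c), product over all cells c of the Young diagram. For λ = (9, 2, 2, 1, 1, 1, 1), n = 17 boxes. Hook lengths by row (left-to-right, top-to-bottom): [15, 10, 7, 6, 5, 4, 3, 2, 1]; [7, 2]; [6, 1]; [4]; [3]; [2]; [1]. Product of hooks = 1524096000. So f^λ = 17! / 1524096000 = 355687428096000 / 1524096000 = 233376.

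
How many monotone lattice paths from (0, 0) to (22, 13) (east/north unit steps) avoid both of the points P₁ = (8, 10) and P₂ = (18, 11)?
Number of paths = 934843080

Inclusion–exclusion. Total paths: C(35, 22) = 1476337800. Through P₁: C(18, 8)·C(17, 14) = 29755440. Through P₂: C(29, 18)·C(6, 4) = 518959350. Since P₁ is strictly southwest of P₂, a monotone path through both must visit P₁ then P₂; paths through both = C(18, 8)·C(11, 10)·C(6, 4) = 7220070. Avoid both = 1476337800 − 29755440 − 518959350 + 7220070 = 934843080.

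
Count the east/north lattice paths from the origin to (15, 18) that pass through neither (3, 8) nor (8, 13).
Number of paths = 802229010

Inclusion–exclusion. Total paths: C(33, 15) = 1037158320. Through P₁: C(11, 3)·C(22, 12) = 106696590. Through P₂: C(21, 8)·C(12, 7) = 161164080. Since P₁ is strictly southwest of P₂, a monotone path through both must visit P₁ then P₂; paths through both = C(11, 3)·C(10, 5)·C(12, 7) = 32931360. Avoid both = 1037158320 − 106696590 − 161164080 + 32931360 = 802229010.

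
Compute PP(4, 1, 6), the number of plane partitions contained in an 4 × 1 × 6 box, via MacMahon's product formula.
PP(4, 1, 6) = 210

Evaluate the triple product over i = 1..4, j = 1..1, k = 1..6. The factors are (2/1) · (3/2) · (4/3) · (5/4) · (6/5) · (7/6) · (3/2) · (4/3) · … (24 factors total). The numerators and denominators telescope so the product is an integer; carrying out the multiplication exactly gives PP(4, 1, 6) = 210.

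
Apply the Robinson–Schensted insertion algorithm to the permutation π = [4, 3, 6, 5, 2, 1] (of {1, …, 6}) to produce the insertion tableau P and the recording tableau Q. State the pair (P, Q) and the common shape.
P = [1, 5] / [2, 6] / [3] / [4];  Q = [1, 3] / [2, 4] / [5] / [6];  common shape = (2, 2, 1, 1)

Row-insert the values π_1, π_2, … into P one at a time, bumping the leftmost entry strictly greater than the inserted value down to the next row. The recording tableau Q records, in position (i, j), the step at which that cell was added to P.
  Insert 4 (step 1): P = [4];  Q = [1]
  Insert 3 (step 2): P = [3] / [4];  Q = [1] / [2]
  Insert 6 (step 3): P = [3, 6] / [4];  Q = [1, 3] / [2]
  Insert 5 (step 4): P = [3, 5] / [4, 6];  Q = [1, 3] / [2, 4]
  Insert 2 (step 5): P = [2, 5] / [3, 6] / [4];  Q = [1, 3] / [2, 4] / [5]
  Insert 1 (step 6): P = [1, 5] / [2, 6] / [3] / [4];  Q = [1, 3] / [2, 4] / [5] / [6]
Final shape: (2, 2, 1, 1).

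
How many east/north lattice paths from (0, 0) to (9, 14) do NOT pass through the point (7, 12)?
Number of paths = 514862

Total paths from (0, 0) to (9, 14): C(23, 9) = 817190. Paths through (7, 12): (paths (0, 0) → (7, 12)) × (paths (7, 12) → (9, 14)) = C(19, 7) · C(4, 2) = 50388 · 6 = 302328. Avoidance count = 817190 − 302328 = 514862.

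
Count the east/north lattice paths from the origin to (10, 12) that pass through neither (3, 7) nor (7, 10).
Number of paths = 399126

Inclusion–exclusion. Total paths: C(22, 10) = 646646. Through P₁: C(10, 3)·C(12, 7) = 95040. Through P₂: C(17, 7)·C(5, 3) = 194480. Since P₁ is strictly southwest of P₂, a monotone path through both must visit P₁ then P₂; paths through both = C(10, 3)·C(7, 4)·C(5, 3) = 42000. Avoid both = 646646 − 95040 − 194480 + 42000 = 399126.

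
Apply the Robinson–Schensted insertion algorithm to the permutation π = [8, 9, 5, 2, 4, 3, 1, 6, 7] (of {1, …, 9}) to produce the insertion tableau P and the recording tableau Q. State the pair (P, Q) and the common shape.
P = [1, 3, 6, 7] / [2, 9] / [4] / [5] / [8];  Q = [1, 2, 8, 9] / [3, 5] / [4] / [6] / [7];  common shape = (4, 2, 1, 1, 1)

Row-insert the values π_1, π_2, … into P one at a time, bumping the leftmost entry strictly greater than the inserted value down to the next row. The recording tableau Q records, in position (i, j), the step at which that cell was added to P.
  Insert 8 (step 1): P = [8];  Q = [1]
  Insert 9 (step 2): P = [8, 9];  Q = [1, 2]
  Insert 5 (step 3): P = [5, 9] / [8];  Q = [1, 2] / [3]
  Insert 2 (step 4): P = [2, 9] / [5] / [8];  Q = [1, 2] / [3] / [4]
  Insert 4 (step 5): P = [2, 4] / [5, 9] / [8];  Q = [1, 2] / [3, 5] / [4]
  Insert 3 (step 6): P = [2, 3] / [4, 9] / [5] / [8];  Q = [1, 2] / [3, 5] / [4] / [6]
  Insert 1 (step 7): P = [1, 3] / [2, 9] / [4] / [5] / [8];  Q = [1, 2] / [3, 5] / [4] / [6] / [7]
  Insert 6 (step 8): P = [1, 3, 6] / [2, 9] / [4] / [5] / [8];  Q = [1, 2, 8] / [3, 5] / [4] / [6] / [7]
  Insert 7 (step 9): P = [1, 3, 6, 7] / [2, 9] / [4] / [5] / [8];  Q = [1, 2, 8, 9] / [3, 5] / [4] / [6] / [7]
Final shape: (4, 2, 1, 1, 1).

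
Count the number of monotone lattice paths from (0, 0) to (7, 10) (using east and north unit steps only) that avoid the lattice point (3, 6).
Number of paths = 13568

Total paths from (0, 0) to (7, 10): C(17, 7) = 19448. Paths through (3, 6): (paths (0, 0) → (3, 6)) × (paths (3, 6) → (7, 10)) = C(9, 3) · C(8, 4) = 84 · 70 = 5880. Avoidance count = 19448 − 5880 = 13568.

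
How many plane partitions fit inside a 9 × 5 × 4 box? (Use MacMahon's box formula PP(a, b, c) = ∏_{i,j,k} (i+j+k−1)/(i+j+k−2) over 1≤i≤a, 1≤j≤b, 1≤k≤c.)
PP(9, 5, 4) = 23029990984

Evaluate the triple product over i = 1..9, j = 1..5, k = 1..4. The factors are (2/1) · (3/2) · (4/3) · (5/4) · (3/2) · (4/3) · (5/4) · (6/5) · … (180 factors total). The numerators and denominators telescope so the product is an integer; carrying out the multiplication exactly gives PP(9, 5, 4) = 23029990984.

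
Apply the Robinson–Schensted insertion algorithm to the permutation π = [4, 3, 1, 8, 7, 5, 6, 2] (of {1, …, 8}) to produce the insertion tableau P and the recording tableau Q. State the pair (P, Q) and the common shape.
P = [1, 2, 6] / [3, 5] / [4, 7] / [8];  Q = [1, 4, 7] / [2, 5] / [3, 6] / [8];  common shape = (3, 2, 2, 1)

Row-insert the values π_1, π_2, … into P one at a time, bumping the leftmost entry strictly greater than the inserted value down to the next row. The recording tableau Q records, in position (i, j), the step at which that cell was added to P.
  Insert 4 (step 1): P = [4];  Q = [1]
  Insert 3 (step 2): P = [3] / [4];  Q = [1] / [2]
  Insert 1 (step 3): P = [1] / [3] / [4];  Q = [1] / [2] / [3]
  Insert 8 (step 4): P = [1, 8] / [3] / [4];  Q = [1, 4] / [2] / [3]
  Insert 7 (step 5): P = [1, 7] / [3, 8] / [4];  Q = [1, 4] / [2, 5] / [3]
  Insert 5 (step 6): P = [1, 5] / [3, 7] / [4, 8];  Q = [1, 4] / [2, 5] / [3, 6]
  Insert 6 (step 7): P = [1, 5, 6] / [3, 7] / [4, 8];  Q = [1, 4, 7] / [2, 5] / [3, 6]
  Insert 2 (step 8): P = [1, 2, 6] / [3, 5] / [4, 7] / [8];  Q = [1, 4, 7] / [2, 5] / [3, 6] / [8]
Final shape: (3, 2, 2, 1).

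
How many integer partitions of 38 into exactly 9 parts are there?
p(38, 9 parts) = 2592

Partitions of n into exactly k parts are in bijection with partitions of n − k into at most k parts (subtract 1 from each part). So p(38, exactly 9) = p(29, parts ≤ 9). Computing via the recurrence p(m, j) = p(m, j−1) + p(m−j, j) gives 2592.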